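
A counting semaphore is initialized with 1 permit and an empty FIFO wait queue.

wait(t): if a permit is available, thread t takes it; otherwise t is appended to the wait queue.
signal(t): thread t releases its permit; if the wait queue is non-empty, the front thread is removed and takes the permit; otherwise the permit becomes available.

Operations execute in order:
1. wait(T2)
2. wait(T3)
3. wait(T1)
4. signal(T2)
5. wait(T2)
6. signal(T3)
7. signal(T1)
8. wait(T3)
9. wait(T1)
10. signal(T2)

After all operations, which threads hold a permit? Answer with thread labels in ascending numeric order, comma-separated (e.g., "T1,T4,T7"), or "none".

Step 1: wait(T2) -> count=0 queue=[] holders={T2}
Step 2: wait(T3) -> count=0 queue=[T3] holders={T2}
Step 3: wait(T1) -> count=0 queue=[T3,T1] holders={T2}
Step 4: signal(T2) -> count=0 queue=[T1] holders={T3}
Step 5: wait(T2) -> count=0 queue=[T1,T2] holders={T3}
Step 6: signal(T3) -> count=0 queue=[T2] holders={T1}
Step 7: signal(T1) -> count=0 queue=[] holders={T2}
Step 8: wait(T3) -> count=0 queue=[T3] holders={T2}
Step 9: wait(T1) -> count=0 queue=[T3,T1] holders={T2}
Step 10: signal(T2) -> count=0 queue=[T1] holders={T3}
Final holders: T3

Answer: T3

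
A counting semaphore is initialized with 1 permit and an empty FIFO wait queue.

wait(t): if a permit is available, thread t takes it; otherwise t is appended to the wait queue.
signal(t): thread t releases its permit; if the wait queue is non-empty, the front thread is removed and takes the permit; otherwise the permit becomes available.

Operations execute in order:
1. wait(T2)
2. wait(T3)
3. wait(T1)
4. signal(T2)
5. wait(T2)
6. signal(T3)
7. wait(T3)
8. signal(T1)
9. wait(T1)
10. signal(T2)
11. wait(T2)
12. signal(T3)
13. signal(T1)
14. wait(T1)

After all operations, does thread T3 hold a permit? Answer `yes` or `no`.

Step 1: wait(T2) -> count=0 queue=[] holders={T2}
Step 2: wait(T3) -> count=0 queue=[T3] holders={T2}
Step 3: wait(T1) -> count=0 queue=[T3,T1] holders={T2}
Step 4: signal(T2) -> count=0 queue=[T1] holders={T3}
Step 5: wait(T2) -> count=0 queue=[T1,T2] holders={T3}
Step 6: signal(T3) -> count=0 queue=[T2] holders={T1}
Step 7: wait(T3) -> count=0 queue=[T2,T3] holders={T1}
Step 8: signal(T1) -> count=0 queue=[T3] holders={T2}
Step 9: wait(T1) -> count=0 queue=[T3,T1] holders={T2}
Step 10: signal(T2) -> count=0 queue=[T1] holders={T3}
Step 11: wait(T2) -> count=0 queue=[T1,T2] holders={T3}
Step 12: signal(T3) -> count=0 queue=[T2] holders={T1}
Step 13: signal(T1) -> count=0 queue=[] holders={T2}
Step 14: wait(T1) -> count=0 queue=[T1] holders={T2}
Final holders: {T2} -> T3 not in holders

Answer: no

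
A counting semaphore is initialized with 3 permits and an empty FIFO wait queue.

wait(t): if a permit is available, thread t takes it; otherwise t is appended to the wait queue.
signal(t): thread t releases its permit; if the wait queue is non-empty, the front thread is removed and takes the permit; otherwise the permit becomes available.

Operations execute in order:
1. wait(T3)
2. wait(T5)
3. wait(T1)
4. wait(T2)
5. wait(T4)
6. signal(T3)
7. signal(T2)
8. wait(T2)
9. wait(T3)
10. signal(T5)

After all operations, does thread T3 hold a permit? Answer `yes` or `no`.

Answer: no

Derivation:
Step 1: wait(T3) -> count=2 queue=[] holders={T3}
Step 2: wait(T5) -> count=1 queue=[] holders={T3,T5}
Step 3: wait(T1) -> count=0 queue=[] holders={T1,T3,T5}
Step 4: wait(T2) -> count=0 queue=[T2] holders={T1,T3,T5}
Step 5: wait(T4) -> count=0 queue=[T2,T4] holders={T1,T3,T5}
Step 6: signal(T3) -> count=0 queue=[T4] holders={T1,T2,T5}
Step 7: signal(T2) -> count=0 queue=[] holders={T1,T4,T5}
Step 8: wait(T2) -> count=0 queue=[T2] holders={T1,T4,T5}
Step 9: wait(T3) -> count=0 queue=[T2,T3] holders={T1,T4,T5}
Step 10: signal(T5) -> count=0 queue=[T3] holders={T1,T2,T4}
Final holders: {T1,T2,T4} -> T3 not in holders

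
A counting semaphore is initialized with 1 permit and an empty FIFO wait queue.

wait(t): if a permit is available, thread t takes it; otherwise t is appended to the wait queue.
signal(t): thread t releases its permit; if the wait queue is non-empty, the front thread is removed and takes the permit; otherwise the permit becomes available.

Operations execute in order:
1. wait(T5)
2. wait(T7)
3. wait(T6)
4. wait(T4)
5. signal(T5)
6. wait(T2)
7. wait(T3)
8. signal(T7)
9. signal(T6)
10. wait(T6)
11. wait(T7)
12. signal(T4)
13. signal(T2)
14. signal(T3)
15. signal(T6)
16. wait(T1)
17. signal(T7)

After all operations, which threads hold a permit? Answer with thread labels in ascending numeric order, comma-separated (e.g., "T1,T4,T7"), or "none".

Step 1: wait(T5) -> count=0 queue=[] holders={T5}
Step 2: wait(T7) -> count=0 queue=[T7] holders={T5}
Step 3: wait(T6) -> count=0 queue=[T7,T6] holders={T5}
Step 4: wait(T4) -> count=0 queue=[T7,T6,T4] holders={T5}
Step 5: signal(T5) -> count=0 queue=[T6,T4] holders={T7}
Step 6: wait(T2) -> count=0 queue=[T6,T4,T2] holders={T7}
Step 7: wait(T3) -> count=0 queue=[T6,T4,T2,T3] holders={T7}
Step 8: signal(T7) -> count=0 queue=[T4,T2,T3] holders={T6}
Step 9: signal(T6) -> count=0 queue=[T2,T3] holders={T4}
Step 10: wait(T6) -> count=0 queue=[T2,T3,T6] holders={T4}
Step 11: wait(T7) -> count=0 queue=[T2,T3,T6,T7] holders={T4}
Step 12: signal(T4) -> count=0 queue=[T3,T6,T7] holders={T2}
Step 13: signal(T2) -> count=0 queue=[T6,T7] holders={T3}
Step 14: signal(T3) -> count=0 queue=[T7] holders={T6}
Step 15: signal(T6) -> count=0 queue=[] holders={T7}
Step 16: wait(T1) -> count=0 queue=[T1] holders={T7}
Step 17: signal(T7) -> count=0 queue=[] holders={T1}
Final holders: T1

Answer: T1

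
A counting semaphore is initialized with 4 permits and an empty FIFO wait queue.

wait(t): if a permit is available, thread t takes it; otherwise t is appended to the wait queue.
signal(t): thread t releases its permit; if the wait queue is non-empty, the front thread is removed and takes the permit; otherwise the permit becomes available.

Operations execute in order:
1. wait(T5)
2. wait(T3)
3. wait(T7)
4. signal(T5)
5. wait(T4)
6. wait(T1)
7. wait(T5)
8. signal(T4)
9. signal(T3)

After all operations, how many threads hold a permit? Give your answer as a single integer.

Step 1: wait(T5) -> count=3 queue=[] holders={T5}
Step 2: wait(T3) -> count=2 queue=[] holders={T3,T5}
Step 3: wait(T7) -> count=1 queue=[] holders={T3,T5,T7}
Step 4: signal(T5) -> count=2 queue=[] holders={T3,T7}
Step 5: wait(T4) -> count=1 queue=[] holders={T3,T4,T7}
Step 6: wait(T1) -> count=0 queue=[] holders={T1,T3,T4,T7}
Step 7: wait(T5) -> count=0 queue=[T5] holders={T1,T3,T4,T7}
Step 8: signal(T4) -> count=0 queue=[] holders={T1,T3,T5,T7}
Step 9: signal(T3) -> count=1 queue=[] holders={T1,T5,T7}
Final holders: {T1,T5,T7} -> 3 thread(s)

Answer: 3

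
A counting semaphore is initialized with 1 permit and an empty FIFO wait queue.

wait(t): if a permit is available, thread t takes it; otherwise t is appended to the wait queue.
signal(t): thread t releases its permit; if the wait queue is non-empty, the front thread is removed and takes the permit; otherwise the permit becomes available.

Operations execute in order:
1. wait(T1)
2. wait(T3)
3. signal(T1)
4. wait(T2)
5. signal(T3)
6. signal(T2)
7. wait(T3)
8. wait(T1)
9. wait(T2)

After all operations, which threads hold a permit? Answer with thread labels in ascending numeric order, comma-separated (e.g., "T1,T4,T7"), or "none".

Answer: T3

Derivation:
Step 1: wait(T1) -> count=0 queue=[] holders={T1}
Step 2: wait(T3) -> count=0 queue=[T3] holders={T1}
Step 3: signal(T1) -> count=0 queue=[] holders={T3}
Step 4: wait(T2) -> count=0 queue=[T2] holders={T3}
Step 5: signal(T3) -> count=0 queue=[] holders={T2}
Step 6: signal(T2) -> count=1 queue=[] holders={none}
Step 7: wait(T3) -> count=0 queue=[] holders={T3}
Step 8: wait(T1) -> count=0 queue=[T1] holders={T3}
Step 9: wait(T2) -> count=0 queue=[T1,T2] holders={T3}
Final holders: T3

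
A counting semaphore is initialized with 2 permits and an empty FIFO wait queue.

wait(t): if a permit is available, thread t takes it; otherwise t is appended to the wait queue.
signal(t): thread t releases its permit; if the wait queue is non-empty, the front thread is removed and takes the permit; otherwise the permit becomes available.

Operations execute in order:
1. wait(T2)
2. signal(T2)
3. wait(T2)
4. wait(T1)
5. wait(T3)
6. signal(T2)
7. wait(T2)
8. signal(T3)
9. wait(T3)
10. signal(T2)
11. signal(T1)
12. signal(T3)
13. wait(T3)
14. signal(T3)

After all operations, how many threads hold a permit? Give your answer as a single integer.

Answer: 0

Derivation:
Step 1: wait(T2) -> count=1 queue=[] holders={T2}
Step 2: signal(T2) -> count=2 queue=[] holders={none}
Step 3: wait(T2) -> count=1 queue=[] holders={T2}
Step 4: wait(T1) -> count=0 queue=[] holders={T1,T2}
Step 5: wait(T3) -> count=0 queue=[T3] holders={T1,T2}
Step 6: signal(T2) -> count=0 queue=[] holders={T1,T3}
Step 7: wait(T2) -> count=0 queue=[T2] holders={T1,T3}
Step 8: signal(T3) -> count=0 queue=[] holders={T1,T2}
Step 9: wait(T3) -> count=0 queue=[T3] holders={T1,T2}
Step 10: signal(T2) -> count=0 queue=[] holders={T1,T3}
Step 11: signal(T1) -> count=1 queue=[] holders={T3}
Step 12: signal(T3) -> count=2 queue=[] holders={none}
Step 13: wait(T3) -> count=1 queue=[] holders={T3}
Step 14: signal(T3) -> count=2 queue=[] holders={none}
Final holders: {none} -> 0 thread(s)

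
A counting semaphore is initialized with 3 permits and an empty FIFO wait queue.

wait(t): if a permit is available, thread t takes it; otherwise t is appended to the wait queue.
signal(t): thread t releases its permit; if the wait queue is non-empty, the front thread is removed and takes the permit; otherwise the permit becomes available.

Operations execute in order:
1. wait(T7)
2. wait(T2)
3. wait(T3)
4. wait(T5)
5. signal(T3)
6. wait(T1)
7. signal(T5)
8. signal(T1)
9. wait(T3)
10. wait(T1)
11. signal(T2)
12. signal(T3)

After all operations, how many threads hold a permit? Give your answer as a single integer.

Answer: 2

Derivation:
Step 1: wait(T7) -> count=2 queue=[] holders={T7}
Step 2: wait(T2) -> count=1 queue=[] holders={T2,T7}
Step 3: wait(T3) -> count=0 queue=[] holders={T2,T3,T7}
Step 4: wait(T5) -> count=0 queue=[T5] holders={T2,T3,T7}
Step 5: signal(T3) -> count=0 queue=[] holders={T2,T5,T7}
Step 6: wait(T1) -> count=0 queue=[T1] holders={T2,T5,T7}
Step 7: signal(T5) -> count=0 queue=[] holders={T1,T2,T7}
Step 8: signal(T1) -> count=1 queue=[] holders={T2,T7}
Step 9: wait(T3) -> count=0 queue=[] holders={T2,T3,T7}
Step 10: wait(T1) -> count=0 queue=[T1] holders={T2,T3,T7}
Step 11: signal(T2) -> count=0 queue=[] holders={T1,T3,T7}
Step 12: signal(T3) -> count=1 queue=[] holders={T1,T7}
Final holders: {T1,T7} -> 2 thread(s)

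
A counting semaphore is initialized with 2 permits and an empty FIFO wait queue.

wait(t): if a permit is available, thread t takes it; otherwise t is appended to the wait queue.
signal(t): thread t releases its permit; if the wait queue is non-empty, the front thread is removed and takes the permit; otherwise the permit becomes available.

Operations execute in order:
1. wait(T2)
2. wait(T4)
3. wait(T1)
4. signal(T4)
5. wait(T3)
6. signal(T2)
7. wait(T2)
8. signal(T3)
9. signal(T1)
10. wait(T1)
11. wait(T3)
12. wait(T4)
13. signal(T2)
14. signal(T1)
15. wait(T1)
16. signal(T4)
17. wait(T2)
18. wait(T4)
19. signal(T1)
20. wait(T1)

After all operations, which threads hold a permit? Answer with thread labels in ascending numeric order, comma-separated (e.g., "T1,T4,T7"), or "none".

Answer: T2,T3

Derivation:
Step 1: wait(T2) -> count=1 queue=[] holders={T2}
Step 2: wait(T4) -> count=0 queue=[] holders={T2,T4}
Step 3: wait(T1) -> count=0 queue=[T1] holders={T2,T4}
Step 4: signal(T4) -> count=0 queue=[] holders={T1,T2}
Step 5: wait(T3) -> count=0 queue=[T3] holders={T1,T2}
Step 6: signal(T2) -> count=0 queue=[] holders={T1,T3}
Step 7: wait(T2) -> count=0 queue=[T2] holders={T1,T3}
Step 8: signal(T3) -> count=0 queue=[] holders={T1,T2}
Step 9: signal(T1) -> count=1 queue=[] holders={T2}
Step 10: wait(T1) -> count=0 queue=[] holders={T1,T2}
Step 11: wait(T3) -> count=0 queue=[T3] holders={T1,T2}
Step 12: wait(T4) -> count=0 queue=[T3,T4] holders={T1,T2}
Step 13: signal(T2) -> count=0 queue=[T4] holders={T1,T3}
Step 14: signal(T1) -> count=0 queue=[] holders={T3,T4}
Step 15: wait(T1) -> count=0 queue=[T1] holders={T3,T4}
Step 16: signal(T4) -> count=0 queue=[] holders={T1,T3}
Step 17: wait(T2) -> count=0 queue=[T2] holders={T1,T3}
Step 18: wait(T4) -> count=0 queue=[T2,T4] holders={T1,T3}
Step 19: signal(T1) -> count=0 queue=[T4] holders={T2,T3}
Step 20: wait(T1) -> count=0 queue=[T4,T1] holders={T2,T3}
Final holders: T2,T3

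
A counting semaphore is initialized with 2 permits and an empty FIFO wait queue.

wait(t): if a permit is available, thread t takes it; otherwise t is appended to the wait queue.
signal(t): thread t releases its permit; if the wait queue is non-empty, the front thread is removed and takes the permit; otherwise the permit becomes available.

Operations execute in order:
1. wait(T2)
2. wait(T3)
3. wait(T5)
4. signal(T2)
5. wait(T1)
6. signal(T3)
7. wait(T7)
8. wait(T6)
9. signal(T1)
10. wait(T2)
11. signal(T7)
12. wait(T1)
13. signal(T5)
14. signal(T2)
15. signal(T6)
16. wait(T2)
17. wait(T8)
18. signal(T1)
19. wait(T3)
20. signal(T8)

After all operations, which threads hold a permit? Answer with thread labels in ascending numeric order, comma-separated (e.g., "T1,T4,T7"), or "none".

Step 1: wait(T2) -> count=1 queue=[] holders={T2}
Step 2: wait(T3) -> count=0 queue=[] holders={T2,T3}
Step 3: wait(T5) -> count=0 queue=[T5] holders={T2,T3}
Step 4: signal(T2) -> count=0 queue=[] holders={T3,T5}
Step 5: wait(T1) -> count=0 queue=[T1] holders={T3,T5}
Step 6: signal(T3) -> count=0 queue=[] holders={T1,T5}
Step 7: wait(T7) -> count=0 queue=[T7] holders={T1,T5}
Step 8: wait(T6) -> count=0 queue=[T7,T6] holders={T1,T5}
Step 9: signal(T1) -> count=0 queue=[T6] holders={T5,T7}
Step 10: wait(T2) -> count=0 queue=[T6,T2] holders={T5,T7}
Step 11: signal(T7) -> count=0 queue=[T2] holders={T5,T6}
Step 12: wait(T1) -> count=0 queue=[T2,T1] holders={T5,T6}
Step 13: signal(T5) -> count=0 queue=[T1] holders={T2,T6}
Step 14: signal(T2) -> count=0 queue=[] holders={T1,T6}
Step 15: signal(T6) -> count=1 queue=[] holders={T1}
Step 16: wait(T2) -> count=0 queue=[] holders={T1,T2}
Step 17: wait(T8) -> count=0 queue=[T8] holders={T1,T2}
Step 18: signal(T1) -> count=0 queue=[] holders={T2,T8}
Step 19: wait(T3) -> count=0 queue=[T3] holders={T2,T8}
Step 20: signal(T8) -> count=0 queue=[] holders={T2,T3}
Final holders: T2,T3

Answer: T2,T3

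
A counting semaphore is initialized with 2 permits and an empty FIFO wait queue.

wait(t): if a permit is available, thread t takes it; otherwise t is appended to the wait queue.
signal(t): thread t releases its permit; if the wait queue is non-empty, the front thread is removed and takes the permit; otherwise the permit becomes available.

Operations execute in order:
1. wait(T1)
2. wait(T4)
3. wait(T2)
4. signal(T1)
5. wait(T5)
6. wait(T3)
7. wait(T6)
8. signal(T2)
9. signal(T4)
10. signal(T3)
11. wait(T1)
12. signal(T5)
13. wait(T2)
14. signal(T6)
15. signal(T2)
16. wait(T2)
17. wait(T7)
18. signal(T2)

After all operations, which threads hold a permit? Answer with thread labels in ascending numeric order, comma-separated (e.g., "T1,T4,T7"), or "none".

Step 1: wait(T1) -> count=1 queue=[] holders={T1}
Step 2: wait(T4) -> count=0 queue=[] holders={T1,T4}
Step 3: wait(T2) -> count=0 queue=[T2] holders={T1,T4}
Step 4: signal(T1) -> count=0 queue=[] holders={T2,T4}
Step 5: wait(T5) -> count=0 queue=[T5] holders={T2,T4}
Step 6: wait(T3) -> count=0 queue=[T5,T3] holders={T2,T4}
Step 7: wait(T6) -> count=0 queue=[T5,T3,T6] holders={T2,T4}
Step 8: signal(T2) -> count=0 queue=[T3,T6] holders={T4,T5}
Step 9: signal(T4) -> count=0 queue=[T6] holders={T3,T5}
Step 10: signal(T3) -> count=0 queue=[] holders={T5,T6}
Step 11: wait(T1) -> count=0 queue=[T1] holders={T5,T6}
Step 12: signal(T5) -> count=0 queue=[] holders={T1,T6}
Step 13: wait(T2) -> count=0 queue=[T2] holders={T1,T6}
Step 14: signal(T6) -> count=0 queue=[] holders={T1,T2}
Step 15: signal(T2) -> count=1 queue=[] holders={T1}
Step 16: wait(T2) -> count=0 queue=[] holders={T1,T2}
Step 17: wait(T7) -> count=0 queue=[T7] holders={T1,T2}
Step 18: signal(T2) -> count=0 queue=[] holders={T1,T7}
Final holders: T1,T7

Answer: T1,T7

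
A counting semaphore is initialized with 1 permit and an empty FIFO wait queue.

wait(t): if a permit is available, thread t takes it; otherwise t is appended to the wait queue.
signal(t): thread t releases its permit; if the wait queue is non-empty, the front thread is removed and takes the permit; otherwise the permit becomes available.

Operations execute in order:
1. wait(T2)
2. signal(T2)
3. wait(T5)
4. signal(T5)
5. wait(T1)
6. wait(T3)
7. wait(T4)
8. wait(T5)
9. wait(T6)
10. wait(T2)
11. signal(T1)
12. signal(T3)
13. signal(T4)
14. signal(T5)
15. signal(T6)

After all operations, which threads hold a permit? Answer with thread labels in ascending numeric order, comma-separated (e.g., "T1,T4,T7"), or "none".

Answer: T2

Derivation:
Step 1: wait(T2) -> count=0 queue=[] holders={T2}
Step 2: signal(T2) -> count=1 queue=[] holders={none}
Step 3: wait(T5) -> count=0 queue=[] holders={T5}
Step 4: signal(T5) -> count=1 queue=[] holders={none}
Step 5: wait(T1) -> count=0 queue=[] holders={T1}
Step 6: wait(T3) -> count=0 queue=[T3] holders={T1}
Step 7: wait(T4) -> count=0 queue=[T3,T4] holders={T1}
Step 8: wait(T5) -> count=0 queue=[T3,T4,T5] holders={T1}
Step 9: wait(T6) -> count=0 queue=[T3,T4,T5,T6] holders={T1}
Step 10: wait(T2) -> count=0 queue=[T3,T4,T5,T6,T2] holders={T1}
Step 11: signal(T1) -> count=0 queue=[T4,T5,T6,T2] holders={T3}
Step 12: signal(T3) -> count=0 queue=[T5,T6,T2] holders={T4}
Step 13: signal(T4) -> count=0 queue=[T6,T2] holders={T5}
Step 14: signal(T5) -> count=0 queue=[T2] holders={T6}
Step 15: signal(T6) -> count=0 queue=[] holders={T2}
Final holders: T2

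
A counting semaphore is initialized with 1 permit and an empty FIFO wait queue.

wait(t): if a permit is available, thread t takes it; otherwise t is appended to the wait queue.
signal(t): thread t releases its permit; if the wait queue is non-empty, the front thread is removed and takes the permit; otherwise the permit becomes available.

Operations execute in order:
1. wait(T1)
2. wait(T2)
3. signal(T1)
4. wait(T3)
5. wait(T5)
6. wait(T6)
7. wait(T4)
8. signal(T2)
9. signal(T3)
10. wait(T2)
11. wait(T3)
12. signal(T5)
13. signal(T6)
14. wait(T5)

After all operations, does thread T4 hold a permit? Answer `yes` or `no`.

Answer: yes

Derivation:
Step 1: wait(T1) -> count=0 queue=[] holders={T1}
Step 2: wait(T2) -> count=0 queue=[T2] holders={T1}
Step 3: signal(T1) -> count=0 queue=[] holders={T2}
Step 4: wait(T3) -> count=0 queue=[T3] holders={T2}
Step 5: wait(T5) -> count=0 queue=[T3,T5] holders={T2}
Step 6: wait(T6) -> count=0 queue=[T3,T5,T6] holders={T2}
Step 7: wait(T4) -> count=0 queue=[T3,T5,T6,T4] holders={T2}
Step 8: signal(T2) -> count=0 queue=[T5,T6,T4] holders={T3}
Step 9: signal(T3) -> count=0 queue=[T6,T4] holders={T5}
Step 10: wait(T2) -> count=0 queue=[T6,T4,T2] holders={T5}
Step 11: wait(T3) -> count=0 queue=[T6,T4,T2,T3] holders={T5}
Step 12: signal(T5) -> count=0 queue=[T4,T2,T3] holders={T6}
Step 13: signal(T6) -> count=0 queue=[T2,T3] holders={T4}
Step 14: wait(T5) -> count=0 queue=[T2,T3,T5] holders={T4}
Final holders: {T4} -> T4 in holders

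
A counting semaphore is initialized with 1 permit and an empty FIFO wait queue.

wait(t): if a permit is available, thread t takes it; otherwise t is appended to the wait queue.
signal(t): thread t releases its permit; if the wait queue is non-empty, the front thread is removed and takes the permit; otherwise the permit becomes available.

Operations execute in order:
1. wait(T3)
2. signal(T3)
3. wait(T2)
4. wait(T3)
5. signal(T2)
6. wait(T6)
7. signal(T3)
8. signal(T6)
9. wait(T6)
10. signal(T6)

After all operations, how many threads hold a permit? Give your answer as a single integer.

Step 1: wait(T3) -> count=0 queue=[] holders={T3}
Step 2: signal(T3) -> count=1 queue=[] holders={none}
Step 3: wait(T2) -> count=0 queue=[] holders={T2}
Step 4: wait(T3) -> count=0 queue=[T3] holders={T2}
Step 5: signal(T2) -> count=0 queue=[] holders={T3}
Step 6: wait(T6) -> count=0 queue=[T6] holders={T3}
Step 7: signal(T3) -> count=0 queue=[] holders={T6}
Step 8: signal(T6) -> count=1 queue=[] holders={none}
Step 9: wait(T6) -> count=0 queue=[] holders={T6}
Step 10: signal(T6) -> count=1 queue=[] holders={none}
Final holders: {none} -> 0 thread(s)

Answer: 0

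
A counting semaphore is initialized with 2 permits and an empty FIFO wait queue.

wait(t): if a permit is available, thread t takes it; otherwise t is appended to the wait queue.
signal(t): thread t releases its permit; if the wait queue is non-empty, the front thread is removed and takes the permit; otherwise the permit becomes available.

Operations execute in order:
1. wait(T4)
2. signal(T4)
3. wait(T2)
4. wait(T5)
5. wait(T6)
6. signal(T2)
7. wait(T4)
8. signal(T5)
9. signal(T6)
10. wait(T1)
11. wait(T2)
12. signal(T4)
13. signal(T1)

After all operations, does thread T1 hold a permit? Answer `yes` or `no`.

Step 1: wait(T4) -> count=1 queue=[] holders={T4}
Step 2: signal(T4) -> count=2 queue=[] holders={none}
Step 3: wait(T2) -> count=1 queue=[] holders={T2}
Step 4: wait(T5) -> count=0 queue=[] holders={T2,T5}
Step 5: wait(T6) -> count=0 queue=[T6] holders={T2,T5}
Step 6: signal(T2) -> count=0 queue=[] holders={T5,T6}
Step 7: wait(T4) -> count=0 queue=[T4] holders={T5,T6}
Step 8: signal(T5) -> count=0 queue=[] holders={T4,T6}
Step 9: signal(T6) -> count=1 queue=[] holders={T4}
Step 10: wait(T1) -> count=0 queue=[] holders={T1,T4}
Step 11: wait(T2) -> count=0 queue=[T2] holders={T1,T4}
Step 12: signal(T4) -> count=0 queue=[] holders={T1,T2}
Step 13: signal(T1) -> count=1 queue=[] holders={T2}
Final holders: {T2} -> T1 not in holders

Answer: no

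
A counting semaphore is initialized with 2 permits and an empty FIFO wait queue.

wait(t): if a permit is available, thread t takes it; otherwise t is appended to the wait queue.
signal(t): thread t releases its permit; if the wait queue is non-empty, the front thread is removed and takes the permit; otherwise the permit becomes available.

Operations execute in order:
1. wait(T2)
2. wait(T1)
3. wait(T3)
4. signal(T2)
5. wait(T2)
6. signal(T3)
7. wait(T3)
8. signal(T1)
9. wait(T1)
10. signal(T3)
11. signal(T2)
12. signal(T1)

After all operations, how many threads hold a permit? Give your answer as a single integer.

Answer: 0

Derivation:
Step 1: wait(T2) -> count=1 queue=[] holders={T2}
Step 2: wait(T1) -> count=0 queue=[] holders={T1,T2}
Step 3: wait(T3) -> count=0 queue=[T3] holders={T1,T2}
Step 4: signal(T2) -> count=0 queue=[] holders={T1,T3}
Step 5: wait(T2) -> count=0 queue=[T2] holders={T1,T3}
Step 6: signal(T3) -> count=0 queue=[] holders={T1,T2}
Step 7: wait(T3) -> count=0 queue=[T3] holders={T1,T2}
Step 8: signal(T1) -> count=0 queue=[] holders={T2,T3}
Step 9: wait(T1) -> count=0 queue=[T1] holders={T2,T3}
Step 10: signal(T3) -> count=0 queue=[] holders={T1,T2}
Step 11: signal(T2) -> count=1 queue=[] holders={T1}
Step 12: signal(T1) -> count=2 queue=[] holders={none}
Final holders: {none} -> 0 thread(s)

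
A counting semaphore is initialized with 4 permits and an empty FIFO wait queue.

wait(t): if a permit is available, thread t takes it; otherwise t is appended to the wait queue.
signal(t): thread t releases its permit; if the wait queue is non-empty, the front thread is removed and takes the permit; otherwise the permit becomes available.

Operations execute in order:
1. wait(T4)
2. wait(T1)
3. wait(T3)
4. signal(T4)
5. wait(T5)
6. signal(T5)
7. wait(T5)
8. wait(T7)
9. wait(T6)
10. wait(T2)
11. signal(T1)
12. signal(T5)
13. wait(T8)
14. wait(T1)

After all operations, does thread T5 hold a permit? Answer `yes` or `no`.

Answer: no

Derivation:
Step 1: wait(T4) -> count=3 queue=[] holders={T4}
Step 2: wait(T1) -> count=2 queue=[] holders={T1,T4}
Step 3: wait(T3) -> count=1 queue=[] holders={T1,T3,T4}
Step 4: signal(T4) -> count=2 queue=[] holders={T1,T3}
Step 5: wait(T5) -> count=1 queue=[] holders={T1,T3,T5}
Step 6: signal(T5) -> count=2 queue=[] holders={T1,T3}
Step 7: wait(T5) -> count=1 queue=[] holders={T1,T3,T5}
Step 8: wait(T7) -> count=0 queue=[] holders={T1,T3,T5,T7}
Step 9: wait(T6) -> count=0 queue=[T6] holders={T1,T3,T5,T7}
Step 10: wait(T2) -> count=0 queue=[T6,T2] holders={T1,T3,T5,T7}
Step 11: signal(T1) -> count=0 queue=[T2] holders={T3,T5,T6,T7}
Step 12: signal(T5) -> count=0 queue=[] holders={T2,T3,T6,T7}
Step 13: wait(T8) -> count=0 queue=[T8] holders={T2,T3,T6,T7}
Step 14: wait(T1) -> count=0 queue=[T8,T1] holders={T2,T3,T6,T7}
Final holders: {T2,T3,T6,T7} -> T5 not in holders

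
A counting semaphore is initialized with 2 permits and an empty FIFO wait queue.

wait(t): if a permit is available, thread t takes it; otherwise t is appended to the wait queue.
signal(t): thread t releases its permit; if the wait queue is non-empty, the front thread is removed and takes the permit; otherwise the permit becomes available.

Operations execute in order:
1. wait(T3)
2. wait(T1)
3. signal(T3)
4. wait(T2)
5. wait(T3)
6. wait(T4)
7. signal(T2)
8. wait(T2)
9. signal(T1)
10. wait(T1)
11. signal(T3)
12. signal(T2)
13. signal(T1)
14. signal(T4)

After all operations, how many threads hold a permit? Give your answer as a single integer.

Step 1: wait(T3) -> count=1 queue=[] holders={T3}
Step 2: wait(T1) -> count=0 queue=[] holders={T1,T3}
Step 3: signal(T3) -> count=1 queue=[] holders={T1}
Step 4: wait(T2) -> count=0 queue=[] holders={T1,T2}
Step 5: wait(T3) -> count=0 queue=[T3] holders={T1,T2}
Step 6: wait(T4) -> count=0 queue=[T3,T4] holders={T1,T2}
Step 7: signal(T2) -> count=0 queue=[T4] holders={T1,T3}
Step 8: wait(T2) -> count=0 queue=[T4,T2] holders={T1,T3}
Step 9: signal(T1) -> count=0 queue=[T2] holders={T3,T4}
Step 10: wait(T1) -> count=0 queue=[T2,T1] holders={T3,T4}
Step 11: signal(T3) -> count=0 queue=[T1] holders={T2,T4}
Step 12: signal(T2) -> count=0 queue=[] holders={T1,T4}
Step 13: signal(T1) -> count=1 queue=[] holders={T4}
Step 14: signal(T4) -> count=2 queue=[] holders={none}
Final holders: {none} -> 0 thread(s)

Answer: 0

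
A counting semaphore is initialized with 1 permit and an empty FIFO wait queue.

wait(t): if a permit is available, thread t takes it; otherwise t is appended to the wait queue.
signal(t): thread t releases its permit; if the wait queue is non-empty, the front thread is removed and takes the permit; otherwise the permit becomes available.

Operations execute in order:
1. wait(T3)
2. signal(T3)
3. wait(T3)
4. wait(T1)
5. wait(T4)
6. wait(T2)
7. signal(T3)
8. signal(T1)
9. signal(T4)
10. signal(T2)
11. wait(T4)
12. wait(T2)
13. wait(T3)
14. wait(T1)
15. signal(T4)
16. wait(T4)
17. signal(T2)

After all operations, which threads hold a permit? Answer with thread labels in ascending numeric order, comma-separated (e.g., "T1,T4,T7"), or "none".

Step 1: wait(T3) -> count=0 queue=[] holders={T3}
Step 2: signal(T3) -> count=1 queue=[] holders={none}
Step 3: wait(T3) -> count=0 queue=[] holders={T3}
Step 4: wait(T1) -> count=0 queue=[T1] holders={T3}
Step 5: wait(T4) -> count=0 queue=[T1,T4] holders={T3}
Step 6: wait(T2) -> count=0 queue=[T1,T4,T2] holders={T3}
Step 7: signal(T3) -> count=0 queue=[T4,T2] holders={T1}
Step 8: signal(T1) -> count=0 queue=[T2] holders={T4}
Step 9: signal(T4) -> count=0 queue=[] holders={T2}
Step 10: signal(T2) -> count=1 queue=[] holders={none}
Step 11: wait(T4) -> count=0 queue=[] holders={T4}
Step 12: wait(T2) -> count=0 queue=[T2] holders={T4}
Step 13: wait(T3) -> count=0 queue=[T2,T3] holders={T4}
Step 14: wait(T1) -> count=0 queue=[T2,T3,T1] holders={T4}
Step 15: signal(T4) -> count=0 queue=[T3,T1] holders={T2}
Step 16: wait(T4) -> count=0 queue=[T3,T1,T4] holders={T2}
Step 17: signal(T2) -> count=0 queue=[T1,T4] holders={T3}
Final holders: T3

Answer: T3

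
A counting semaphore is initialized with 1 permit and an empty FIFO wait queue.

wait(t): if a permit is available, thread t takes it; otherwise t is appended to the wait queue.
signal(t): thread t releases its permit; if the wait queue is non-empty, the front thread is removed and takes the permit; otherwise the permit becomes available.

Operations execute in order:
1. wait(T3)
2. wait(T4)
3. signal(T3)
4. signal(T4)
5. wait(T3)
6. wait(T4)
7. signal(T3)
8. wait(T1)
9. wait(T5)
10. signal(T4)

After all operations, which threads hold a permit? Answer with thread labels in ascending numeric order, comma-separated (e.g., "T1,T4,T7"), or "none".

Step 1: wait(T3) -> count=0 queue=[] holders={T3}
Step 2: wait(T4) -> count=0 queue=[T4] holders={T3}
Step 3: signal(T3) -> count=0 queue=[] holders={T4}
Step 4: signal(T4) -> count=1 queue=[] holders={none}
Step 5: wait(T3) -> count=0 queue=[] holders={T3}
Step 6: wait(T4) -> count=0 queue=[T4] holders={T3}
Step 7: signal(T3) -> count=0 queue=[] holders={T4}
Step 8: wait(T1) -> count=0 queue=[T1] holders={T4}
Step 9: wait(T5) -> count=0 queue=[T1,T5] holders={T4}
Step 10: signal(T4) -> count=0 queue=[T5] holders={T1}
Final holders: T1

Answer: T1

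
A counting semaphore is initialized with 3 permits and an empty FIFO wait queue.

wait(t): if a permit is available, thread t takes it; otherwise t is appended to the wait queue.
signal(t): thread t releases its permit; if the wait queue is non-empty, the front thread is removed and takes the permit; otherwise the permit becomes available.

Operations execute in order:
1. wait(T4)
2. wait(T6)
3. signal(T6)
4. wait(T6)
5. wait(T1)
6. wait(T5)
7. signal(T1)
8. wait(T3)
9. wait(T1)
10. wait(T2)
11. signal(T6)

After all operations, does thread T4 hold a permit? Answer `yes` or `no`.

Answer: yes

Derivation:
Step 1: wait(T4) -> count=2 queue=[] holders={T4}
Step 2: wait(T6) -> count=1 queue=[] holders={T4,T6}
Step 3: signal(T6) -> count=2 queue=[] holders={T4}
Step 4: wait(T6) -> count=1 queue=[] holders={T4,T6}
Step 5: wait(T1) -> count=0 queue=[] holders={T1,T4,T6}
Step 6: wait(T5) -> count=0 queue=[T5] holders={T1,T4,T6}
Step 7: signal(T1) -> count=0 queue=[] holders={T4,T5,T6}
Step 8: wait(T3) -> count=0 queue=[T3] holders={T4,T5,T6}
Step 9: wait(T1) -> count=0 queue=[T3,T1] holders={T4,T5,T6}
Step 10: wait(T2) -> count=0 queue=[T3,T1,T2] holders={T4,T5,T6}
Step 11: signal(T6) -> count=0 queue=[T1,T2] holders={T3,T4,T5}
Final holders: {T3,T4,T5} -> T4 in holders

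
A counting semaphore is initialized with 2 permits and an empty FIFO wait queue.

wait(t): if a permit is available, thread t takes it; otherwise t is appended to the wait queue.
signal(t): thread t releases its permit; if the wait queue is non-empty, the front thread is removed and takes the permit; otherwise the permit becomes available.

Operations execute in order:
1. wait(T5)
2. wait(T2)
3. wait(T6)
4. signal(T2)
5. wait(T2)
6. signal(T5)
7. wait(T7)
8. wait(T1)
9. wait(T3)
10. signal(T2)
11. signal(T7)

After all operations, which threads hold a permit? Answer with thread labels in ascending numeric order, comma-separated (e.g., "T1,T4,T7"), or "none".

Step 1: wait(T5) -> count=1 queue=[] holders={T5}
Step 2: wait(T2) -> count=0 queue=[] holders={T2,T5}
Step 3: wait(T6) -> count=0 queue=[T6] holders={T2,T5}
Step 4: signal(T2) -> count=0 queue=[] holders={T5,T6}
Step 5: wait(T2) -> count=0 queue=[T2] holders={T5,T6}
Step 6: signal(T5) -> count=0 queue=[] holders={T2,T6}
Step 7: wait(T7) -> count=0 queue=[T7] holders={T2,T6}
Step 8: wait(T1) -> count=0 queue=[T7,T1] holders={T2,T6}
Step 9: wait(T3) -> count=0 queue=[T7,T1,T3] holders={T2,T6}
Step 10: signal(T2) -> count=0 queue=[T1,T3] holders={T6,T7}
Step 11: signal(T7) -> count=0 queue=[T3] holders={T1,T6}
Final holders: T1,T6

Answer: T1,T6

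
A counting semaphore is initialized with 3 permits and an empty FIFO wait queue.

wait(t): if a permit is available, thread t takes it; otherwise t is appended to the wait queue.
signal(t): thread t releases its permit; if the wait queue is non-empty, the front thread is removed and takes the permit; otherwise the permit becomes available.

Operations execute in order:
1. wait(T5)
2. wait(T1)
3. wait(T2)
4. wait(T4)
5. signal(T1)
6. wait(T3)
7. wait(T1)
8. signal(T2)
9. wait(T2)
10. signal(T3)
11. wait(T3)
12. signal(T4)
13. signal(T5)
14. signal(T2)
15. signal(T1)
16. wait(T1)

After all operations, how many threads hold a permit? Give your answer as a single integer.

Step 1: wait(T5) -> count=2 queue=[] holders={T5}
Step 2: wait(T1) -> count=1 queue=[] holders={T1,T5}
Step 3: wait(T2) -> count=0 queue=[] holders={T1,T2,T5}
Step 4: wait(T4) -> count=0 queue=[T4] holders={T1,T2,T5}
Step 5: signal(T1) -> count=0 queue=[] holders={T2,T4,T5}
Step 6: wait(T3) -> count=0 queue=[T3] holders={T2,T4,T5}
Step 7: wait(T1) -> count=0 queue=[T3,T1] holders={T2,T4,T5}
Step 8: signal(T2) -> count=0 queue=[T1] holders={T3,T4,T5}
Step 9: wait(T2) -> count=0 queue=[T1,T2] holders={T3,T4,T5}
Step 10: signal(T3) -> count=0 queue=[T2] holders={T1,T4,T5}
Step 11: wait(T3) -> count=0 queue=[T2,T3] holders={T1,T4,T5}
Step 12: signal(T4) -> count=0 queue=[T3] holders={T1,T2,T5}
Step 13: signal(T5) -> count=0 queue=[] holders={T1,T2,T3}
Step 14: signal(T2) -> count=1 queue=[] holders={T1,T3}
Step 15: signal(T1) -> count=2 queue=[] holders={T3}
Step 16: wait(T1) -> count=1 queue=[] holders={T1,T3}
Final holders: {T1,T3} -> 2 thread(s)

Answer: 2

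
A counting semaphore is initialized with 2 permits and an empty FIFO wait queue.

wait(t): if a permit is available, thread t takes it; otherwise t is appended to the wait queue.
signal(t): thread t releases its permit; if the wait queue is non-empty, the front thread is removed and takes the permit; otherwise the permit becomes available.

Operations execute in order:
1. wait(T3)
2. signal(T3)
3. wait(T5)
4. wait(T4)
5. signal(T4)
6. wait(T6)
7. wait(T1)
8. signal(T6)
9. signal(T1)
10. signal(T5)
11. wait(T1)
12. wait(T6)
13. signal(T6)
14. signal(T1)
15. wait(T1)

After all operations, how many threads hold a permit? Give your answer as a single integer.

Answer: 1

Derivation:
Step 1: wait(T3) -> count=1 queue=[] holders={T3}
Step 2: signal(T3) -> count=2 queue=[] holders={none}
Step 3: wait(T5) -> count=1 queue=[] holders={T5}
Step 4: wait(T4) -> count=0 queue=[] holders={T4,T5}
Step 5: signal(T4) -> count=1 queue=[] holders={T5}
Step 6: wait(T6) -> count=0 queue=[] holders={T5,T6}
Step 7: wait(T1) -> count=0 queue=[T1] holders={T5,T6}
Step 8: signal(T6) -> count=0 queue=[] holders={T1,T5}
Step 9: signal(T1) -> count=1 queue=[] holders={T5}
Step 10: signal(T5) -> count=2 queue=[] holders={none}
Step 11: wait(T1) -> count=1 queue=[] holders={T1}
Step 12: wait(T6) -> count=0 queue=[] holders={T1,T6}
Step 13: signal(T6) -> count=1 queue=[] holders={T1}
Step 14: signal(T1) -> count=2 queue=[] holders={none}
Step 15: wait(T1) -> count=1 queue=[] holders={T1}
Final holders: {T1} -> 1 thread(s)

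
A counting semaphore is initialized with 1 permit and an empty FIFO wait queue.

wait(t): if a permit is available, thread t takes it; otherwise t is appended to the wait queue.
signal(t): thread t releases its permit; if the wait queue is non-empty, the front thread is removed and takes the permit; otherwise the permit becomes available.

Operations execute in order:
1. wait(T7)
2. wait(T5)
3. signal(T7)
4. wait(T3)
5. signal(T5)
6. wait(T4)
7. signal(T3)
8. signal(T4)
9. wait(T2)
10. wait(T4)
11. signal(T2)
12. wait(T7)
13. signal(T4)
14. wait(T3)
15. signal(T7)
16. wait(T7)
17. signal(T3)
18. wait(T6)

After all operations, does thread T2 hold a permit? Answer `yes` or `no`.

Step 1: wait(T7) -> count=0 queue=[] holders={T7}
Step 2: wait(T5) -> count=0 queue=[T5] holders={T7}
Step 3: signal(T7) -> count=0 queue=[] holders={T5}
Step 4: wait(T3) -> count=0 queue=[T3] holders={T5}
Step 5: signal(T5) -> count=0 queue=[] holders={T3}
Step 6: wait(T4) -> count=0 queue=[T4] holders={T3}
Step 7: signal(T3) -> count=0 queue=[] holders={T4}
Step 8: signal(T4) -> count=1 queue=[] holders={none}
Step 9: wait(T2) -> count=0 queue=[] holders={T2}
Step 10: wait(T4) -> count=0 queue=[T4] holders={T2}
Step 11: signal(T2) -> count=0 queue=[] holders={T4}
Step 12: wait(T7) -> count=0 queue=[T7] holders={T4}
Step 13: signal(T4) -> count=0 queue=[] holders={T7}
Step 14: wait(T3) -> count=0 queue=[T3] holders={T7}
Step 15: signal(T7) -> count=0 queue=[] holders={T3}
Step 16: wait(T7) -> count=0 queue=[T7] holders={T3}
Step 17: signal(T3) -> count=0 queue=[] holders={T7}
Step 18: wait(T6) -> count=0 queue=[T6] holders={T7}
Final holders: {T7} -> T2 not in holders

Answer: no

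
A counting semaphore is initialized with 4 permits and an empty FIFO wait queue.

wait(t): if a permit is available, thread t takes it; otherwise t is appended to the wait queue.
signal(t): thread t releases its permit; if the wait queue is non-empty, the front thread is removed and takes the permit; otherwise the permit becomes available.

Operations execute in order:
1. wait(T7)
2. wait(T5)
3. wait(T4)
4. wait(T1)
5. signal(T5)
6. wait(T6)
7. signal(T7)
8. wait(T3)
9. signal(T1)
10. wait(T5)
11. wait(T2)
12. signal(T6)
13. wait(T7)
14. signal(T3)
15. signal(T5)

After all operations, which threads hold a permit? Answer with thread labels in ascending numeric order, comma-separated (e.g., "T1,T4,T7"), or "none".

Step 1: wait(T7) -> count=3 queue=[] holders={T7}
Step 2: wait(T5) -> count=2 queue=[] holders={T5,T7}
Step 3: wait(T4) -> count=1 queue=[] holders={T4,T5,T7}
Step 4: wait(T1) -> count=0 queue=[] holders={T1,T4,T5,T7}
Step 5: signal(T5) -> count=1 queue=[] holders={T1,T4,T7}
Step 6: wait(T6) -> count=0 queue=[] holders={T1,T4,T6,T7}
Step 7: signal(T7) -> count=1 queue=[] holders={T1,T4,T6}
Step 8: wait(T3) -> count=0 queue=[] holders={T1,T3,T4,T6}
Step 9: signal(T1) -> count=1 queue=[] holders={T3,T4,T6}
Step 10: wait(T5) -> count=0 queue=[] holders={T3,T4,T5,T6}
Step 11: wait(T2) -> count=0 queue=[T2] holders={T3,T4,T5,T6}
Step 12: signal(T6) -> count=0 queue=[] holders={T2,T3,T4,T5}
Step 13: wait(T7) -> count=0 queue=[T7] holders={T2,T3,T4,T5}
Step 14: signal(T3) -> count=0 queue=[] holders={T2,T4,T5,T7}
Step 15: signal(T5) -> count=1 queue=[] holders={T2,T4,T7}
Final holders: T2,T4,T7

Answer: T2,T4,T7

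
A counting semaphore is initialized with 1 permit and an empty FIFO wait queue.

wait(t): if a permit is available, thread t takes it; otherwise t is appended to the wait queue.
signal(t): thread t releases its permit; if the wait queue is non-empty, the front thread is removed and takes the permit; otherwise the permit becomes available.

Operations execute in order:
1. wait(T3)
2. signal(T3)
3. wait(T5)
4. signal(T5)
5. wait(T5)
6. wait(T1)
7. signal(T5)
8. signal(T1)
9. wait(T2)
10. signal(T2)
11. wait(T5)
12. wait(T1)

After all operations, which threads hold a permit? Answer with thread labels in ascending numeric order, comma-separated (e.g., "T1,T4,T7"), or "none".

Step 1: wait(T3) -> count=0 queue=[] holders={T3}
Step 2: signal(T3) -> count=1 queue=[] holders={none}
Step 3: wait(T5) -> count=0 queue=[] holders={T5}
Step 4: signal(T5) -> count=1 queue=[] holders={none}
Step 5: wait(T5) -> count=0 queue=[] holders={T5}
Step 6: wait(T1) -> count=0 queue=[T1] holders={T5}
Step 7: signal(T5) -> count=0 queue=[] holders={T1}
Step 8: signal(T1) -> count=1 queue=[] holders={none}
Step 9: wait(T2) -> count=0 queue=[] holders={T2}
Step 10: signal(T2) -> count=1 queue=[] holders={none}
Step 11: wait(T5) -> count=0 queue=[] holders={T5}
Step 12: wait(T1) -> count=0 queue=[T1] holders={T5}
Final holders: T5

Answer: T5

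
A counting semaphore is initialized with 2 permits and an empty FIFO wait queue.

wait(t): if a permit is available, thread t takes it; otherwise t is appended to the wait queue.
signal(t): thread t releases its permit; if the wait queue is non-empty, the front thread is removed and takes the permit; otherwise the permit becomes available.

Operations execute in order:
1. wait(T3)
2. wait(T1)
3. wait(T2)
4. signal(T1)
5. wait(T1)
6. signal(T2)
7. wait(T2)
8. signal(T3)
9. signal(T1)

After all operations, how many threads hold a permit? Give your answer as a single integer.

Answer: 1

Derivation:
Step 1: wait(T3) -> count=1 queue=[] holders={T3}
Step 2: wait(T1) -> count=0 queue=[] holders={T1,T3}
Step 3: wait(T2) -> count=0 queue=[T2] holders={T1,T3}
Step 4: signal(T1) -> count=0 queue=[] holders={T2,T3}
Step 5: wait(T1) -> count=0 queue=[T1] holders={T2,T3}
Step 6: signal(T2) -> count=0 queue=[] holders={T1,T3}
Step 7: wait(T2) -> count=0 queue=[T2] holders={T1,T3}
Step 8: signal(T3) -> count=0 queue=[] holders={T1,T2}
Step 9: signal(T1) -> count=1 queue=[] holders={T2}
Final holders: {T2} -> 1 thread(s)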